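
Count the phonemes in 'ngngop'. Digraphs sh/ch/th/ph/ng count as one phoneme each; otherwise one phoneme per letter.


Parsing 'ngngop' greedily, digraphs first:
  'ng' -> digraph (1 consonant phoneme) (phonemes so far: 1)
  'ng' -> digraph (1 consonant phoneme) (phonemes so far: 2)
  'o' -> vowel phoneme (phonemes so far: 3)
  'p' -> consonant phoneme (phonemes so far: 4)
Total phonemes: 4

4


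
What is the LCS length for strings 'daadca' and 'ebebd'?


DP table for LCS of 'daadca' and 'ebebd':
       e  b  e  b  d
    0  0  0  0  0  0
  d 0  0  0  0  0  1
  a 0  0  0  0  0  1
  a 0  0  0  0  0  1
  d 0  0  0  0  0  1
  c 0  0  0  0  0  1
  a 0  0  0  0  0  1
LCS: 'd'
LCS length = 1

1


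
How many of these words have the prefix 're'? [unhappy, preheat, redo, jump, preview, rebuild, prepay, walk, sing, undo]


Checking each word for prefix 're':
  'unhappy' -> no (count: 0)
  'preheat' -> no (count: 0)
  'redo' -> YES, starts with 're' (count: 1)
  'jump' -> no (count: 1)
  'preview' -> no (count: 1)
  'rebuild' -> YES, starts with 're' (count: 2)
  'prepay' -> no (count: 2)
  'walk' -> no (count: 2)
  'sing' -> no (count: 2)
  'undo' -> no (count: 2)
Total with prefix 're': 2

2


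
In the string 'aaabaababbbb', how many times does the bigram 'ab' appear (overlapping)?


Scanning 'aaabaababbbb' for bigram 'ab':
  Position 0: 'aa' -> no
  Position 1: 'aa' -> no
  Position 2: 'ab' -> MATCH
  Position 3: 'ba' -> no
  Position 4: 'aa' -> no
  Position 5: 'ab' -> MATCH
  Position 6: 'ba' -> no
  Position 7: 'ab' -> MATCH
  Position 8: 'bb' -> no
  Position 9: 'bb' -> no
  Position 10: 'bb' -> no
Total matches: 3

3


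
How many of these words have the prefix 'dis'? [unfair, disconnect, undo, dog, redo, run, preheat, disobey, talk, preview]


Checking each word for prefix 'dis':
  'unfair' -> no (count: 0)
  'disconnect' -> YES, starts with 'dis' (count: 1)
  'undo' -> no (count: 1)
  'dog' -> no (count: 1)
  'redo' -> no (count: 1)
  'run' -> no (count: 1)
  'preheat' -> no (count: 1)
  'disobey' -> YES, starts with 'dis' (count: 2)
  'talk' -> no (count: 2)
  'preview' -> no (count: 2)
Total with prefix 'dis': 2

2


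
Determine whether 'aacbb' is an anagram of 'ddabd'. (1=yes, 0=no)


Sort characters of 'aacbb': 'aabbc'
Sort characters of 'ddabd': 'abddd'
Sorted forms differ -> they are NOT anagrams
Result: 0

0


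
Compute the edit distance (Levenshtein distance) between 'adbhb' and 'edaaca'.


Building DP table for s1='adbhb' (len 5) and s2='edaaca' (len 6):
       e  d  a  a  c  a
    0  1  2  3  4  5  6
  a 1  1  2  2  3  4  5
  d 2  2  1  2  3  4  5
  b 3  3  2  2  3  4  5
  h 4  4  3  3  3  4  5
  b 5  5  4  4  4  4  5
Edit distance = dp[5][6] = 5

5


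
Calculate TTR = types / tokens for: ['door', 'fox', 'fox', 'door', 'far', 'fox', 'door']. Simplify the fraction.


Tokens: 7
Unique types: ('door', 'far', 'fox') = 3
TTR = 3/7
Already in lowest terms.

3/7


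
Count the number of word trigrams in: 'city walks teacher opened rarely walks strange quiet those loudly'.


Word trigrams from [10] words:
  Trigram 1: (city walks teacher)
  Trigram 2: (walks teacher opened)
  Trigram 3: (teacher opened rarely)
  Trigram 4: (opened rarely walks)
  Trigram 5: (rarely walks strange)
  Trigram 6: (walks strange quiet)
  Trigram 7: (strange quiet those)
  Trigram 8: (quiet those loudly)
Total word trigrams: 10 - 2 = 8

8


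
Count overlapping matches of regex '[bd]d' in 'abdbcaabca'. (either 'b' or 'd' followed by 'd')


Pattern: [bd]d means either 'b' or 'd' followed by 'd'.
Scanning 'abdbcaabca' position-by-position:
  Pos 0: window 'ab' -> no
  Pos 1: window 'bd' -> MATCH
  Pos 2: window 'db' -> no
  Pos 3: window 'bc' -> no
  Pos 4: window 'ca' -> no
  Pos 5: window 'aa' -> no
  Pos 6: window 'ab' -> no
  Pos 7: window 'bc' -> no
  Pos 8: window 'ca' -> no
  Pos 9: window 'a' -> no
Total matches: 1

1


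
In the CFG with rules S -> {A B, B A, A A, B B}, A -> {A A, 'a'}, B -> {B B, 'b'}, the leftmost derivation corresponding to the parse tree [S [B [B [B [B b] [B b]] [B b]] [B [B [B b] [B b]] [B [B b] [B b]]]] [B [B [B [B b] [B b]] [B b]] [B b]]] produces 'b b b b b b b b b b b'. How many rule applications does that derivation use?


Every bracketed nonterminal node [X ...] in the tree is produced by exactly one rule application.
Reading the tree off as a leftmost derivation:
  Step 1: S  =>  B B   (applied S -> B B)
  Step 2: B B  =>  B B B   (applied B -> B B)
  Step 3: B B B  =>  B B B B   (applied B -> B B)
  Step 4: B B B B  =>  B B B B B   (applied B -> B B)
  Step 5: B B B B B  =>  b B B B B   (applied B -> b)
  Step 6: b B B B B  =>  b b B B B   (applied B -> b)
  Step 7: b b B B B  =>  b b b B B   (applied B -> b)
  Step 8: b b b B B  =>  b b b B B B   (applied B -> B B)
  Step 9: b b b B B B  =>  b b b B B B B   (applied B -> B B)
  Step 10: b b b B B B B  =>  b b b b B B B   (applied B -> b)
  Step 11: b b b b B B B  =>  b b b b b B B   (applied B -> b)
  Step 12: b b b b b B B  =>  b b b b b B B B   (applied B -> B B)
  Step 13: b b b b b B B B  =>  b b b b b b B B   (applied B -> b)
  Step 14: b b b b b b B B  =>  b b b b b b b B   (applied B -> b)
  Step 15: b b b b b b b B  =>  b b b b b b b B B   (applied B -> B B)
  Step 16: b b b b b b b B B  =>  b b b b b b b B B B   (applied B -> B B)
  Step 17: b b b b b b b B B B  =>  b b b b b b b B B B B   (applied B -> B B)
  Step 18: b b b b b b b B B B B  =>  b b b b b b b b B B B   (applied B -> b)
  Step 19: b b b b b b b b B B B  =>  b b b b b b b b b B B   (applied B -> b)
  Step 20: b b b b b b b b b B B  =>  b b b b b b b b b b B   (applied B -> b)
  Step 21: b b b b b b b b b b B  =>  b b b b b b b b b b b   (applied B -> b)
Final yield: b b b b b b b b b b b
Total rewrite steps: 21

21


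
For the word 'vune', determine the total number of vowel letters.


Scanning each character of 'vune':
  Position 1: 'v' -> consonant (running count: 0)
  Position 2: 'u' -> vowel (running count: 1)
  Position 3: 'n' -> consonant (running count: 1)
  Position 4: 'e' -> vowel (running count: 2)
Total vowels: 2

2


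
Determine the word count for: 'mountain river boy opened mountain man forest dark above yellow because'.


Counting words by splitting on spaces:
  Word 1: 'mountain'
  Word 2: 'river'
  Word 3: 'boy'
  Word 4: 'opened'
  Word 5: 'mountain'
  Word 6: 'man'
  Word 7: 'forest'
  Word 8: 'dark'
  Word 9: 'above'
  Word 10: 'yellow'
  Word 11: 'because'
Total words: 11

11


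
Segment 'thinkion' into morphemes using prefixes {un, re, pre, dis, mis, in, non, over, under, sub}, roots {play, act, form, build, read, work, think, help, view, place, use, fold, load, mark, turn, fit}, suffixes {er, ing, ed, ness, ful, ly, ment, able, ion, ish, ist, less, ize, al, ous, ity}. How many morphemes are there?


Segmenting 'thinkion' against the inventory:
  'think' -> root (morpheme 1)
  'ion' -> suffix (morpheme 2)
Total morphemes: 2

2


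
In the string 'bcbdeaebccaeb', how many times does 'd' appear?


Scanning 'bcbdeaebccaeb' for 'd':
  Position 3: 'd' -> MATCH (count: 1)
Total occurrences of 'd': 1

1


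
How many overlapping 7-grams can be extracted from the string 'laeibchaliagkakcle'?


String 'laeibchaliagkakcle' has length L = 18.
Number of overlapping n-grams = L - n + 1
Substituting: 18 - 7 + 1 = 12

12


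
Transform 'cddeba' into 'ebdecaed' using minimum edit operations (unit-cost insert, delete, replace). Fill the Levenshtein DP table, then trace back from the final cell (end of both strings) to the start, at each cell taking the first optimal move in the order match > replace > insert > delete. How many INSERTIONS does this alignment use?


Edit distance = 5. Backtracking from cell (6, 8) with preference match > replace > insert > delete,
then listing the resulting alignment 'cddeba' -> 'ebdecaed' left to right:
  Step 1: replace c->e
  Step 2: replace d->b
  Step 3: keep 'd'
  Step 4: keep 'e'
  Step 5: replace b->c
  Step 6: keep 'a'
  Step 7: insert 'e' [insertion #1]
  Step 8: insert 'd' [insertion #2]
Total insertions: 2

2


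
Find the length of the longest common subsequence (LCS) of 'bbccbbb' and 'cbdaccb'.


DP table for LCS of 'bbccbbb' and 'cbdaccb':
       c  b  d  a  c  c  b
    0  0  0  0  0  0  0  0
  b 0  0  1  1  1  1  1  1
  b 0  0  1  1  1  1  1  2
  c 0  1  1  1  1  2  2  2
  c 0  1  1  1  1  2  3  3
  b 0  1  2  2  2  2  3  4
  b 0  1  2  2  2  2  3  4
  b 0  1  2  2  2  2  3  4
LCS: 'bccb'
LCS length = 4

4


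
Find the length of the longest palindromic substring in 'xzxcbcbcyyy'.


Scanning 'xzxcbcbcyyy' for palindromic substrings.
Substring at positions 3-7: 'cbcbc'.
Check: reverse('cbcbc') = 'cbcbc' -> palindrome confirmed.
Neighbouring characters ('x' / 'y') break symmetry, so it cannot extend further.
No longer palindromic substring exists; longest length = 5

5


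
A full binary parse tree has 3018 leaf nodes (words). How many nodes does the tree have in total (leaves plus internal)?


Leaf nodes (terminals): 3018
Internal nodes = n - 1 = 3018 - 1 = 3017
Total = leaves + internal = 3018 + 3017 = 6035

6035


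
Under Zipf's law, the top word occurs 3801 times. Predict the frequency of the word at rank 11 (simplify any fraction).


Zipf's law: freq(rank) = f1 / rank
f1 = 3801, rank = 11
freq = 3801 / 11
GCD(3801, 11) = 1
Simplified: 3801/11

3801/11


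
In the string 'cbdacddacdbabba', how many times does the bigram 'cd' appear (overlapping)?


Scanning 'cbdacddacdbabba' for bigram 'cd':
  Position 0: 'cb' -> no
  Position 1: 'bd' -> no
  Position 2: 'da' -> no
  Position 3: 'ac' -> no
  Position 4: 'cd' -> MATCH
  Position 5: 'dd' -> no
  Position 6: 'da' -> no
  Position 7: 'ac' -> no
  Position 8: 'cd' -> MATCH
  Position 9: 'db' -> no
  Position 10: 'ba' -> no
  Position 11: 'ab' -> no
  Position 12: 'bb' -> no
  Position 13: 'ba' -> no
Total matches: 2

2


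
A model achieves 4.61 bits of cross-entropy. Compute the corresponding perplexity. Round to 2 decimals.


Perplexity formula: PP = 2^H
H = 4.61
PP = 2^4.61
Decompose: 2^4.61 = 2^4 * 2^0.61
2^4 = 16, 2^0.61 ~ 1.5262592
PP ~ 16 * 1.5262592 = 24.4201472
Rounded to 2 decimals: 24.42

24.42


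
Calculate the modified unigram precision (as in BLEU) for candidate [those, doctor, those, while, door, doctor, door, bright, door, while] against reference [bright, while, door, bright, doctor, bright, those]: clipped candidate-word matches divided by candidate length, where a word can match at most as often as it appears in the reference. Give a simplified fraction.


Reference word counts: {'bright': 3, 'doctor': 1, 'door': 1, 'those': 1, 'while': 1}
Checking each candidate word (with clipping):
  'those' -> in reference (ref count 1, used 1/1) -> match (matches: 1)
  'doctor' -> in reference (ref count 1, used 1/1) -> match (matches: 2)
  'those' -> ref count 1 already used up (1/1) -> clipped, no match (matches: 2)
  'while' -> in reference (ref count 1, used 1/1) -> match (matches: 3)
  'door' -> in reference (ref count 1, used 1/1) -> match (matches: 4)
  'doctor' -> ref count 1 already used up (1/1) -> clipped, no match (matches: 4)
  'door' -> ref count 1 already used up (1/1) -> clipped, no match (matches: 4)
  'bright' -> in reference (ref count 3, used 1/3) -> match (matches: 5)
  'door' -> ref count 1 already used up (1/1) -> clipped, no match (matches: 5)
  'while' -> ref count 1 already used up (1/1) -> clipped, no match (matches: 5)
Clipped matches: 5, Candidate length: 10
Precision = 5/10 = 1/2

1/2


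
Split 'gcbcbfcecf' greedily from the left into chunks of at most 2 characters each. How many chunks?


'gcbcbfcecf' has 10 characters.
Chunking with max size 2:
  Chunk 1: 'gc' (positions 0-1)
  Chunk 2: 'bc' (positions 2-3)
  Chunk 3: 'bf' (positions 4-5)
  Chunk 4: 'ce' (positions 6-7)
  Chunk 5: 'cf' (positions 8-9)
Total chunks: ceil(10 / 2) = 5

5


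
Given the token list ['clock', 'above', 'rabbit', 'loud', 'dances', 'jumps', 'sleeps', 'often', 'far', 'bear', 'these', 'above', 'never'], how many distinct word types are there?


Listing all tokens and tracking unique types:
  Token 1: 'clock' -> NEW (unique so far: 1)
  Token 2: 'above' -> NEW (unique so far: 2)
  Token 3: 'rabbit' -> NEW (unique so far: 3)
  Token 4: 'loud' -> NEW (unique so far: 4)
  Token 5: 'dances' -> NEW (unique so far: 5)
  Token 6: 'jumps' -> NEW (unique so far: 6)
  Token 7: 'sleeps' -> NEW (unique so far: 7)
  Token 8: 'often' -> NEW (unique so far: 8)
  Token 9: 'far' -> NEW (unique so far: 9)
  Token 10: 'bear' -> NEW (unique so far: 10)
  Token 11: 'these' -> NEW (unique so far: 11)
  Token 12: 'above' -> duplicate (unique so far: 11)
  Token 13: 'never' -> NEW (unique so far: 12)
Unique types: ('above', 'bear', 'clock', 'dances', 'far', 'jumps', 'loud', 'never', 'often', 'rabbit', 'sleeps', 'these')
Vocabulary size: 12

12


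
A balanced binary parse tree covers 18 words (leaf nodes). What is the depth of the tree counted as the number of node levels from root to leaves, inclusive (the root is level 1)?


In a balanced binary tree with n leaves the deepest leaf is ceil(log2(n)) edges below the root,
so counting node levels inclusive of root and leaves gives ceil(log2(n)) + 1 levels.
log2(18) = 4.1699
ceil(4.1699) = 5
levels = 5 + 1 = 6

6


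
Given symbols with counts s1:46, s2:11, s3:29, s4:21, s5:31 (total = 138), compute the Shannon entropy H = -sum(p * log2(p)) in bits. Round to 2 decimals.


Computing entropy H = -sum(p_i * log2(p_i)):
  s1: p = 46/138 = 0.3333, -p*log2(p) = 0.5283
  s2: p = 11/138 = 0.0797, -p*log2(p) = 0.2909
  s3: p = 29/138 = 0.2101, -p*log2(p) = 0.4729
  s4: p = 21/138 = 0.1522, -p*log2(p) = 0.4133
  s5: p = 31/138 = 0.2246, -p*log2(p) = 0.4839
H = sum of terms = 2.1893
Rounded to 2 decimals: 2.19

2.19


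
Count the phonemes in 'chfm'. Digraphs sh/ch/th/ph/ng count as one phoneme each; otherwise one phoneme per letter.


Parsing 'chfm' greedily, digraphs first:
  'ch' -> digraph (1 consonant phoneme) (phonemes so far: 1)
  'f' -> consonant phoneme (phonemes so far: 2)
  'm' -> consonant phoneme (phonemes so far: 3)
Total phonemes: 3

3


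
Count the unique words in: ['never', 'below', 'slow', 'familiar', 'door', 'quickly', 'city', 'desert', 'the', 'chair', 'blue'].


Listing all tokens and tracking unique types:
  Token 1: 'never' -> NEW (unique so far: 1)
  Token 2: 'below' -> NEW (unique so far: 2)
  Token 3: 'slow' -> NEW (unique so far: 3)
  Token 4: 'familiar' -> NEW (unique so far: 4)
  Token 5: 'door' -> NEW (unique so far: 5)
  Token 6: 'quickly' -> NEW (unique so far: 6)
  Token 7: 'city' -> NEW (unique so far: 7)
  Token 8: 'desert' -> NEW (unique so far: 8)
  Token 9: 'the' -> NEW (unique so far: 9)
  Token 10: 'chair' -> NEW (unique so far: 10)
  Token 11: 'blue' -> NEW (unique so far: 11)
Unique types: ('below', 'blue', 'chair', 'city', 'desert', 'door', 'familiar', 'never', 'quickly', 'slow', 'the')
Vocabulary size: 11

11


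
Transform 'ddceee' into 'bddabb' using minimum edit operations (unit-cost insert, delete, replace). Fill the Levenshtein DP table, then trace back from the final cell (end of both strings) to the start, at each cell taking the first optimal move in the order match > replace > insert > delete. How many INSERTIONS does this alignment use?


Edit distance = 5. Backtracking from cell (6, 6) with preference match > replace > insert > delete,
then listing the resulting alignment 'ddceee' -> 'bddabb' left to right:
  Step 1: replace d->b
  Step 2: keep 'd'
  Step 3: replace c->d
  Step 4: replace e->a
  Step 5: replace e->b
  Step 6: replace e->b
Total insertions: 0

0


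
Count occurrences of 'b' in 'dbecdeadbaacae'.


Scanning 'dbecdeadbaacae' for 'b':
  Position 1: 'b' -> MATCH (count: 1)
  Position 8: 'b' -> MATCH (count: 2)
Total occurrences of 'b': 2

2


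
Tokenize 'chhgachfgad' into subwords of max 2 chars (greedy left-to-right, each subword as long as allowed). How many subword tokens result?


'chhgachfgad' has 11 characters.
Chunking with max size 2:
  Chunk 1: 'ch' (positions 0-1)
  Chunk 2: 'hg' (positions 2-3)
  Chunk 3: 'ac' (positions 4-5)
  Chunk 4: 'hf' (positions 6-7)
  Chunk 5: 'ga' (positions 8-9)
  Chunk 6: 'd' (positions 10-10)
Total chunks: ceil(11 / 2) = 6

6


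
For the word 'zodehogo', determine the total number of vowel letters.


Scanning each character of 'zodehogo':
  Position 1: 'z' -> consonant (running count: 0)
  Position 2: 'o' -> vowel (running count: 1)
  Position 3: 'd' -> consonant (running count: 1)
  Position 4: 'e' -> vowel (running count: 2)
  Position 5: 'h' -> consonant (running count: 2)
  Position 6: 'o' -> vowel (running count: 3)
  Position 7: 'g' -> consonant (running count: 3)
  Position 8: 'o' -> vowel (running count: 4)
Total vowels: 4

4


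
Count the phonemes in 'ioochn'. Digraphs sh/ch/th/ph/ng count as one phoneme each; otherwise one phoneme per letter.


Parsing 'ioochn' greedily, digraphs first:
  'i' -> vowel phoneme (phonemes so far: 1)
  'o' -> vowel phoneme (phonemes so far: 2)
  'o' -> vowel phoneme (phonemes so far: 3)
  'ch' -> digraph (1 consonant phoneme) (phonemes so far: 4)
  'n' -> consonant phoneme (phonemes so far: 5)
Total phonemes: 5

5


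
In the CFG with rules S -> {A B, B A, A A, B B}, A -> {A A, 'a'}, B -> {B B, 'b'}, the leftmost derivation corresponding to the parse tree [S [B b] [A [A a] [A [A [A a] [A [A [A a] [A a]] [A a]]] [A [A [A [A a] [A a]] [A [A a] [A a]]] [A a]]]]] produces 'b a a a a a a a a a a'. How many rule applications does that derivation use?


Every bracketed nonterminal node [X ...] in the tree is produced by exactly one rule application.
Reading the tree off as a leftmost derivation:
  Step 1: S  =>  B A   (applied S -> B A)
  Step 2: B A  =>  b A   (applied B -> b)
  Step 3: b A  =>  b A A   (applied A -> A A)
  Step 4: b A A  =>  b a A   (applied A -> a)
  Step 5: b a A  =>  b a A A   (applied A -> A A)
  Step 6: b a A A  =>  b a A A A   (applied A -> A A)
  Step 7: b a A A A  =>  b a a A A   (applied A -> a)
  Step 8: b a a A A  =>  b a a A A A   (applied A -> A A)
  Step 9: b a a A A A  =>  b a a A A A A   (applied A -> A A)
  Step 10: b a a A A A A  =>  b a a a A A A   (applied A -> a)
  Step 11: b a a a A A A  =>  b a a a a A A   (applied A -> a)
  Step 12: b a a a a A A  =>  b a a a a a A   (applied A -> a)
  Step 13: b a a a a a A  =>  b a a a a a A A   (applied A -> A A)
  Step 14: b a a a a a A A  =>  b a a a a a A A A   (applied A -> A A)
  Step 15: b a a a a a A A A  =>  b a a a a a A A A A   (applied A -> A A)
  Step 16: b a a a a a A A A A  =>  b a a a a a a A A A   (applied A -> a)
  Step 17: b a a a a a a A A A  =>  b a a a a a a a A A   (applied A -> a)
  Step 18: b a a a a a a a A A  =>  b a a a a a a a A A A   (applied A -> A A)
  Step 19: b a a a a a a a A A A  =>  b a a a a a a a a A A   (applied A -> a)
  Step 20: b a a a a a a a a A A  =>  b a a a a a a a a a A   (applied A -> a)
  Step 21: b a a a a a a a a a A  =>  b a a a a a a a a a a   (applied A -> a)
Final yield: b a a a a a a a a a a
Total rewrite steps: 21

21


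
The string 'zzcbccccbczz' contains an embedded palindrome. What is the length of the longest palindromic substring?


Scanning 'zzcbccccbczz' for palindromic substrings.
Substring at positions 0-11: 'zzcbccccbczz'.
Check: reverse('zzcbccccbczz') = 'zzcbccccbczz' -> palindrome confirmed.
No longer palindromic substring exists; longest length = 12

12


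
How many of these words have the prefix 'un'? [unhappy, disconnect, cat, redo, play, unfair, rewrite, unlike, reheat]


Checking each word for prefix 'un':
  'unhappy' -> YES, starts with 'un' (count: 1)
  'disconnect' -> no (count: 1)
  'cat' -> no (count: 1)
  'redo' -> no (count: 1)
  'play' -> no (count: 1)
  'unfair' -> YES, starts with 'un' (count: 2)
  'rewrite' -> no (count: 2)
  'unlike' -> YES, starts with 'un' (count: 3)
  'reheat' -> no (count: 3)
Total with prefix 'un': 3

3


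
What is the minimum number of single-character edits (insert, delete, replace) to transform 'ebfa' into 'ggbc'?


Building DP table for s1='ebfa' (len 4) and s2='ggbc' (len 4):
       g  g  b  c
    0  1  2  3  4
  e 1  1  2  3  4
  b 2  2  2  2  3
  f 3  3  3  3  3
  a 4  4  4  4  4
Edit distance = dp[4][4] = 4

4


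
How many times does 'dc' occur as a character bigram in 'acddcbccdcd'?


Scanning 'acddcbccdcd' for bigram 'dc':
  Position 0: 'ac' -> no
  Position 1: 'cd' -> no
  Position 2: 'dd' -> no
  Position 3: 'dc' -> MATCH
  Position 4: 'cb' -> no
  Position 5: 'bc' -> no
  Position 6: 'cc' -> no
  Position 7: 'cd' -> no
  Position 8: 'dc' -> MATCH
  Position 9: 'cd' -> no
Total matches: 2

2


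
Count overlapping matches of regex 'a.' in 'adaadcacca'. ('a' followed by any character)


Pattern: a. means 'a' followed by any character.
Scanning 'adaadcacca' position-by-position:
  Pos 0: window 'ad' -> MATCH
  Pos 1: window 'da' -> no
  Pos 2: window 'aa' -> MATCH
  Pos 3: window 'ad' -> MATCH
  Pos 4: window 'dc' -> no
  Pos 5: window 'ca' -> no
  Pos 6: window 'ac' -> MATCH
  Pos 7: window 'cc' -> no
  Pos 8: window 'ca' -> no
  Pos 9: window 'a' -> no
Total matches: 4

4


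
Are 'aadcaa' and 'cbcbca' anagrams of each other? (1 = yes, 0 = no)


Sort characters of 'aadcaa': 'aaaacd'
Sort characters of 'cbcbca': 'abbccc'
Sorted forms differ -> they are NOT anagrams
Result: 0

0


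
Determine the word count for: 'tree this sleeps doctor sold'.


Counting words by splitting on spaces:
  Word 1: 'tree'
  Word 2: 'this'
  Word 3: 'sleeps'
  Word 4: 'doctor'
  Word 5: 'sold'
Total words: 5

5


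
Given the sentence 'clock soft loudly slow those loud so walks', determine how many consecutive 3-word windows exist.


Word trigrams from [8] words:
  Trigram 1: (clock soft loudly)
  Trigram 2: (soft loudly slow)
  Trigram 3: (loudly slow those)
  Trigram 4: (slow those loud)
  Trigram 5: (those loud so)
  Trigram 6: (loud so walks)
Total word trigrams: 8 - 2 = 6

6


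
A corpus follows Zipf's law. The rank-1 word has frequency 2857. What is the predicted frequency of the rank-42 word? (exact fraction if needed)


Zipf's law: freq(rank) = f1 / rank
f1 = 2857, rank = 42
freq = 2857 / 42
GCD(2857, 42) = 1
Simplified: 2857/42

2857/42


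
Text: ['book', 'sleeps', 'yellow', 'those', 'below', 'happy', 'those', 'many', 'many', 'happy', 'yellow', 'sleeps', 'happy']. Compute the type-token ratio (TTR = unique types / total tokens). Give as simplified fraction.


Tokens: 13
Unique types: ('below', 'book', 'happy', 'many', 'sleeps', 'those', 'yellow') = 7
TTR = 7/13
Already in lowest terms.

7/13


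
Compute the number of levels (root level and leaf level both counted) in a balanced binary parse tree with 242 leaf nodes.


In a balanced binary tree with n leaves the deepest leaf is ceil(log2(n)) edges below the root,
so counting node levels inclusive of root and leaves gives ceil(log2(n)) + 1 levels.
log2(242) = 7.9189
ceil(7.9189) = 8
levels = 8 + 1 = 9

9


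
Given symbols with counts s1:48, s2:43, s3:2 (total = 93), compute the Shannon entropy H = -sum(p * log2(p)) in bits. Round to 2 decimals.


Computing entropy H = -sum(p_i * log2(p_i)):
  s1: p = 48/93 = 0.5161, -p*log2(p) = 0.4925
  s2: p = 43/93 = 0.4624, -p*log2(p) = 0.5146
  s3: p = 2/93 = 0.0215, -p*log2(p) = 0.1191
H = sum of terms = 1.1262
Rounded to 2 decimals: 1.13

1.13


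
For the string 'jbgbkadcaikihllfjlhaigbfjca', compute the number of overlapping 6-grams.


String 'jbgbkadcaikihllfjlhaigbfjca' has length L = 27.
Number of overlapping n-grams = L - n + 1
Substituting: 27 - 6 + 1 = 22

22


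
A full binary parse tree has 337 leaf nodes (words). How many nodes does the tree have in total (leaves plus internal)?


Leaf nodes (terminals): 337
Internal nodes = n - 1 = 337 - 1 = 336
Total = leaves + internal = 337 + 336 = 673

673


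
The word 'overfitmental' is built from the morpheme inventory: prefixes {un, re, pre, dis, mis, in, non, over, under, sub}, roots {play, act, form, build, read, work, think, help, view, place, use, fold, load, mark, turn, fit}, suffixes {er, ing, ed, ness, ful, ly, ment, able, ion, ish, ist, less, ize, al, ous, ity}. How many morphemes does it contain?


Segmenting 'overfitmental' against the inventory:
  'over' -> prefix (morpheme 1)
  'fit' -> root (morpheme 2)
  'ment' -> suffix (morpheme 3)
  'al' -> suffix (morpheme 4)
Total morphemes: 4

4


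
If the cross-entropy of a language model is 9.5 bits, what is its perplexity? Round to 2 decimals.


Perplexity formula: PP = 2^H
H = 9.5
PP = 2^9.5
Decompose: 2^9.5 = 2^9 * 2^0.5 = 2^9 * sqrt(2)
2^9 = 512, sqrt(2) ~ 1.4142136
PP ~ 512 * 1.4142136 = 724.0773632
Rounded to 2 decimals: 724.08

724.08


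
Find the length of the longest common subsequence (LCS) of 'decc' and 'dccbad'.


DP table for LCS of 'decc' and 'dccbad':
       d  c  c  b  a  d
    0  0  0  0  0  0  0
  d 0  1  1  1  1  1  1
  e 0  1  1  1  1  1  1
  c 0  1  2  2  2  2  2
  c 0  1  2  3  3  3  3
LCS: 'dcc'
LCS length = 3

3


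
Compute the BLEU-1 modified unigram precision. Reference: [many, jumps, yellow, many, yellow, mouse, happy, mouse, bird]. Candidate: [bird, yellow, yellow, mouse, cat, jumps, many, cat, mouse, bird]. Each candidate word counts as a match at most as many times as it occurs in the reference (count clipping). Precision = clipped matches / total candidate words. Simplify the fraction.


Reference word counts: {'bird': 1, 'happy': 1, 'jumps': 1, 'many': 2, 'mouse': 2, 'yellow': 2}
Checking each candidate word (with clipping):
  'bird' -> in reference (ref count 1, used 1/1) -> match (matches: 1)
  'yellow' -> in reference (ref count 2, used 1/2) -> match (matches: 2)
  'yellow' -> in reference (ref count 2, used 2/2) -> match (matches: 3)
  'mouse' -> in reference (ref count 2, used 1/2) -> match (matches: 4)
  'cat' -> not in reference -> no match (matches: 4)
  'jumps' -> in reference (ref count 1, used 1/1) -> match (matches: 5)
  'many' -> in reference (ref count 2, used 1/2) -> match (matches: 6)
  'cat' -> not in reference -> no match (matches: 6)
  'mouse' -> in reference (ref count 2, used 2/2) -> match (matches: 7)
  'bird' -> ref count 1 already used up (1/1) -> clipped, no match (matches: 7)
Clipped matches: 7, Candidate length: 10
Precision = 7/10

7/10


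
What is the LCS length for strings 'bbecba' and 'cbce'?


DP table for LCS of 'bbecba' and 'cbce':
       c  b  c  e
    0  0  0  0  0
  b 0  0  1  1  1
  b 0  0  1  1  1
  e 0  0  1  1  2
  c 0  1  1  2  2
  b 0  1  2  2  2
  a 0  1  2  2  2
LCS: 'be'
LCS length = 2

2


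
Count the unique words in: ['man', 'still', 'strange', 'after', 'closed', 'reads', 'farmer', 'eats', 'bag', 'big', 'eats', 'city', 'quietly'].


Listing all tokens and tracking unique types:
  Token 1: 'man' -> NEW (unique so far: 1)
  Token 2: 'still' -> NEW (unique so far: 2)
  Token 3: 'strange' -> NEW (unique so far: 3)
  Token 4: 'after' -> NEW (unique so far: 4)
  Token 5: 'closed' -> NEW (unique so far: 5)
  Token 6: 'reads' -> NEW (unique so far: 6)
  Token 7: 'farmer' -> NEW (unique so far: 7)
  Token 8: 'eats' -> NEW (unique so far: 8)
  Token 9: 'bag' -> NEW (unique so far: 9)
  Token 10: 'big' -> NEW (unique so far: 10)
  Token 11: 'eats' -> duplicate (unique so far: 10)
  Token 12: 'city' -> NEW (unique so far: 11)
  Token 13: 'quietly' -> NEW (unique so far: 12)
Unique types: ('after', 'bag', 'big', 'city', 'closed', 'eats', 'farmer', 'man', 'quietly', 'reads', 'still', 'strange')
Vocabulary size: 12

12


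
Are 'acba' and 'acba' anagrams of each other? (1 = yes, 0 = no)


Sort characters of 'acba': 'aabc'
Sort characters of 'acba': 'aabc'
Sorted forms match -> they ARE anagrams
Result: 1

1


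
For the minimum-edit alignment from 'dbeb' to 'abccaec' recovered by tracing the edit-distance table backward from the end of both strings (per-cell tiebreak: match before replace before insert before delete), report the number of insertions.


Edit distance = 5. Backtracking from cell (4, 7) with preference match > replace > insert > delete,
then listing the resulting alignment 'dbeb' -> 'abccaec' left to right:
  Step 1: replace d->a
  Step 2: keep 'b'
  Step 3: insert 'c' [insertion #1]
  Step 4: insert 'c' [insertion #2]
  Step 5: insert 'a' [insertion #3]
  Step 6: keep 'e'
  Step 7: replace b->c
Total insertions: 3

3


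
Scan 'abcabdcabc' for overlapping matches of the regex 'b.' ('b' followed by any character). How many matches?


Pattern: b. means 'b' followed by any character.
Scanning 'abcabdcabc' position-by-position:
  Pos 0: window 'ab' -> no
  Pos 1: window 'bc' -> MATCH
  Pos 2: window 'ca' -> no
  Pos 3: window 'ab' -> no
  Pos 4: window 'bd' -> MATCH
  Pos 5: window 'dc' -> no
  Pos 6: window 'ca' -> no
  Pos 7: window 'ab' -> no
  Pos 8: window 'bc' -> MATCH
  Pos 9: window 'c' -> no
Total matches: 3

3


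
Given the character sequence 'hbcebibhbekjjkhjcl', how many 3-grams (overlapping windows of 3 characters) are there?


String 'hbcebibhbekjjkhjcl' has length L = 18.
Number of overlapping n-grams = L - n + 1
Substituting: 18 - 3 + 1 = 16

16


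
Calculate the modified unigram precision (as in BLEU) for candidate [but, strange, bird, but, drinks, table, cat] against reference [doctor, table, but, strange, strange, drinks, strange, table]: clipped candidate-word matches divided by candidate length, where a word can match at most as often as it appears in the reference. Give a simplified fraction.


Reference word counts: {'but': 1, 'doctor': 1, 'drinks': 1, 'strange': 3, 'table': 2}
Checking each candidate word (with clipping):
  'but' -> in reference (ref count 1, used 1/1) -> match (matches: 1)
  'strange' -> in reference (ref count 3, used 1/3) -> match (matches: 2)
  'bird' -> not in reference -> no match (matches: 2)
  'but' -> ref count 1 already used up (1/1) -> clipped, no match (matches: 2)
  'drinks' -> in reference (ref count 1, used 1/1) -> match (matches: 3)
  'table' -> in reference (ref count 2, used 1/2) -> match (matches: 4)
  'cat' -> not in reference -> no match (matches: 4)
Clipped matches: 4, Candidate length: 7
Precision = 4/7

4/7


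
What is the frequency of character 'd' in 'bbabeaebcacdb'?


Scanning 'bbabeaebcacdb' for 'd':
  Position 11: 'd' -> MATCH (count: 1)
Total occurrences of 'd': 1

1


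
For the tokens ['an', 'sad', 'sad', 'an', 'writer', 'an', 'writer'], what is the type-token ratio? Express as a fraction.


Tokens: 7
Unique types: ('an', 'sad', 'writer') = 3
TTR = 3/7
Already in lowest terms.

3/7


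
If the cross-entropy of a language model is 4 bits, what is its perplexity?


Perplexity formula: PP = 2^H
H = 4
PP = 2^4
Steps: 2^1 = 2, 2^2 = 4, 2^3 = 8, 2^4 = 16
PP = 16

16


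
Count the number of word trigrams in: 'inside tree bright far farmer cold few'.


Word trigrams from [7] words:
  Trigram 1: (inside tree bright)
  Trigram 2: (tree bright far)
  Trigram 3: (bright far farmer)
  Trigram 4: (far farmer cold)
  Trigram 5: (farmer cold few)
Total word trigrams: 7 - 2 = 5

5


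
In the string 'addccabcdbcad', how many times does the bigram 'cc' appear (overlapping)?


Scanning 'addccabcdbcad' for bigram 'cc':
  Position 0: 'ad' -> no
  Position 1: 'dd' -> no
  Position 2: 'dc' -> no
  Position 3: 'cc' -> MATCH
  Position 4: 'ca' -> no
  Position 5: 'ab' -> no
  Position 6: 'bc' -> no
  Position 7: 'cd' -> no
  Position 8: 'db' -> no
  Position 9: 'bc' -> no
  Position 10: 'ca' -> no
  Position 11: 'ad' -> no
Total matches: 1

1


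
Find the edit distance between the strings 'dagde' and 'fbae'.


Building DP table for s1='dagde' (len 5) and s2='fbae' (len 4):
       f  b  a  e
    0  1  2  3  4
  d 1  1  2  3  4
  a 2  2  2  2  3
  g 3  3  3  3  3
  d 4  4  4  4  4
  e 5  5  5  5  4
Edit distance = dp[5][4] = 4

4


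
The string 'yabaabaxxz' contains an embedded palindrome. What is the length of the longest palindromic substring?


Scanning 'yabaabaxxz' for palindromic substrings.
Substring at positions 1-6: 'abaaba'.
Check: reverse('abaaba') = 'abaaba' -> palindrome confirmed.
Neighbouring characters ('y' / 'x') break symmetry, so it cannot extend further.
No longer palindromic substring exists; longest length = 6

6


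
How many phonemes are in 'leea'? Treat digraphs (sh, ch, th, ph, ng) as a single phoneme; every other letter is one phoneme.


Parsing 'leea' greedily, digraphs first:
  'l' -> consonant phoneme (phonemes so far: 1)
  'e' -> vowel phoneme (phonemes so far: 2)
  'e' -> vowel phoneme (phonemes so far: 3)
  'a' -> vowel phoneme (phonemes so far: 4)
Total phonemes: 4

4


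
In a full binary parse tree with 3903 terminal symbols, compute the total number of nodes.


Leaf nodes (terminals): 3903
Internal nodes = n - 1 = 3903 - 1 = 3902
Total = leaves + internal = 3903 + 3902 = 7805

7805


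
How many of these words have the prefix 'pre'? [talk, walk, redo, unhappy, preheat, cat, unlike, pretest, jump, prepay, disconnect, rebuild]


Checking each word for prefix 'pre':
  'talk' -> no (count: 0)
  'walk' -> no (count: 0)
  'redo' -> no (count: 0)
  'unhappy' -> no (count: 0)
  'preheat' -> YES, starts with 'pre' (count: 1)
  'cat' -> no (count: 1)
  'unlike' -> no (count: 1)
  'pretest' -> YES, starts with 'pre' (count: 2)
  'jump' -> no (count: 2)
  'prepay' -> YES, starts with 'pre' (count: 3)
  'disconnect' -> no (count: 3)
  'rebuild' -> no (count: 3)
Total with prefix 'pre': 3

3


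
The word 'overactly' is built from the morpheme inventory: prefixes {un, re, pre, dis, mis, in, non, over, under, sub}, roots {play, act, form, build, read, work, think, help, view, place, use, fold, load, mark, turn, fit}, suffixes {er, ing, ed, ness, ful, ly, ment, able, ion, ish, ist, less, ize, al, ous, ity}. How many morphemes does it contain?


Segmenting 'overactly' against the inventory:
  'over' -> prefix (morpheme 1)
  'act' -> root (morpheme 2)
  'ly' -> suffix (morpheme 3)
Total morphemes: 3

3


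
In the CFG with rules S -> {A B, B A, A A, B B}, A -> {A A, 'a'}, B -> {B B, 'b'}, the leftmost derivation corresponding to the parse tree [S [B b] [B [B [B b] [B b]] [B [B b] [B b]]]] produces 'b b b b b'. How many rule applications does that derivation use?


Every bracketed nonterminal node [X ...] in the tree is produced by exactly one rule application.
Reading the tree off as a leftmost derivation:
  Step 1: S  =>  B B   (applied S -> B B)
  Step 2: B B  =>  b B   (applied B -> b)
  Step 3: b B  =>  b B B   (applied B -> B B)
  Step 4: b B B  =>  b B B B   (applied B -> B B)
  Step 5: b B B B  =>  b b B B   (applied B -> b)
  Step 6: b b B B  =>  b b b B   (applied B -> b)
  Step 7: b b b B  =>  b b b B B   (applied B -> B B)
  Step 8: b b b B B  =>  b b b b B   (applied B -> b)
  Step 9: b b b b B  =>  b b b b b   (applied B -> b)
Final yield: b b b b b
Total rewrite steps: 9

9


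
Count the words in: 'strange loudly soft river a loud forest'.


Counting words by splitting on spaces:
  Word 1: 'strange'
  Word 2: 'loudly'
  Word 3: 'soft'
  Word 4: 'river'
  Word 5: 'a'
  Word 6: 'loud'
  Word 7: 'forest'
Total words: 7

7


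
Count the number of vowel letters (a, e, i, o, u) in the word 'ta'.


Scanning each character of 'ta':
  Position 1: 't' -> consonant (running count: 0)
  Position 2: 'a' -> vowel (running count: 1)
Total vowels: 1

1


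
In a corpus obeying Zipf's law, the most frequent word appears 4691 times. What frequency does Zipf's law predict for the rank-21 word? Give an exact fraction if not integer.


Zipf's law: freq(rank) = f1 / rank
f1 = 4691, rank = 21
freq = 4691 / 21
GCD(4691, 21) = 1
Simplified: 4691/21

4691/21


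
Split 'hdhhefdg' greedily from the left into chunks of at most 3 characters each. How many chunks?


'hdhhefdg' has 8 characters.
Chunking with max size 3:
  Chunk 1: 'hdh' (positions 0-2)
  Chunk 2: 'hef' (positions 3-5)
  Chunk 3: 'dg' (positions 6-7)
Total chunks: ceil(8 / 3) = 3

3


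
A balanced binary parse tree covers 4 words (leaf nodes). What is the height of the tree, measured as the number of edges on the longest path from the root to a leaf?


In a balanced binary tree with n leaves the deepest leaf is ceil(log2(n)) edges below the root.
log2(4) = 2.0000
ceil(2.0000) = 2
height (edges) = 2

2


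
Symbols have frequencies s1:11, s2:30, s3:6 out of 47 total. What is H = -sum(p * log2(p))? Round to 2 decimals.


Computing entropy H = -sum(p_i * log2(p_i)):
  s1: p = 11/47 = 0.2340, -p*log2(p) = 0.4904
  s2: p = 30/47 = 0.6383, -p*log2(p) = 0.4134
  s3: p = 6/47 = 0.1277, -p*log2(p) = 0.3791
H = sum of terms = 1.2829
Rounded to 2 decimals: 1.28

1.28


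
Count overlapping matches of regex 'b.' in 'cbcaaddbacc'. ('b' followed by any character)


Pattern: b. means 'b' followed by any character.
Scanning 'cbcaaddbacc' position-by-position:
  Pos 0: window 'cb' -> no
  Pos 1: window 'bc' -> MATCH
  Pos 2: window 'ca' -> no
  Pos 3: window 'aa' -> no
  Pos 4: window 'ad' -> no
  Pos 5: window 'dd' -> no
  Pos 6: window 'db' -> no
  Pos 7: window 'ba' -> MATCH
  Pos 8: window 'ac' -> no
  Pos 9: window 'cc' -> no
  Pos 10: window 'c' -> no
Total matches: 2

2


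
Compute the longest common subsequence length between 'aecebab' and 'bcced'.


DP table for LCS of 'aecebab' and 'bcced':
       b  c  c  e  d
    0  0  0  0  0  0
  a 0  0  0  0  0  0
  e 0  0  0  0  1  1
  c 0  0  1  1  1  1
  e 0  0  1  1  2  2
  b 0  1  1  1  2  2
  a 0  1  1  1  2  2
  b 0  1  1  1  2  2
LCS: 'ce'
LCS length = 2

2


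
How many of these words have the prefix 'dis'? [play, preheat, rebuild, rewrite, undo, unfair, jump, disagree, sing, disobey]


Checking each word for prefix 'dis':
  'play' -> no (count: 0)
  'preheat' -> no (count: 0)
  'rebuild' -> no (count: 0)
  'rewrite' -> no (count: 0)
  'undo' -> no (count: 0)
  'unfair' -> no (count: 0)
  'jump' -> no (count: 0)
  'disagree' -> YES, starts with 'dis' (count: 1)
  'sing' -> no (count: 1)
  'disobey' -> YES, starts with 'dis' (count: 2)
Total with prefix 'dis': 2

2


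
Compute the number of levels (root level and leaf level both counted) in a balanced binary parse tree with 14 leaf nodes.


In a balanced binary tree with n leaves the deepest leaf is ceil(log2(n)) edges below the root,
so counting node levels inclusive of root and leaves gives ceil(log2(n)) + 1 levels.
log2(14) = 3.8074
ceil(3.8074) = 4
levels = 4 + 1 = 5

5


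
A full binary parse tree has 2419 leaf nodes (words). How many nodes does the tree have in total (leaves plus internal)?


Leaf nodes (terminals): 2419
Internal nodes = n - 1 = 2419 - 1 = 2418
Total = leaves + internal = 2419 + 2418 = 4837

4837


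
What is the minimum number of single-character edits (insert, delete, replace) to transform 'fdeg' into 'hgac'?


Building DP table for s1='fdeg' (len 4) and s2='hgac' (len 4):
       h  g  a  c
    0  1  2  3  4
  f 1  1  2  3  4
  d 2  2  2  3  4
  e 3  3  3  3  4
  g 4  4  3  4  4
Edit distance = dp[4][4] = 4

4


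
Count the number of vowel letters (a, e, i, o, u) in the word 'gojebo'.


Scanning each character of 'gojebo':
  Position 1: 'g' -> consonant (running count: 0)
  Position 2: 'o' -> vowel (running count: 1)
  Position 3: 'j' -> consonant (running count: 1)
  Position 4: 'e' -> vowel (running count: 2)
  Position 5: 'b' -> consonant (running count: 2)
  Position 6: 'o' -> vowel (running count: 3)
Total vowels: 3

3


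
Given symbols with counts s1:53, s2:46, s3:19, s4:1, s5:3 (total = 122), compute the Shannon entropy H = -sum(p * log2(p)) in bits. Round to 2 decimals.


Computing entropy H = -sum(p_i * log2(p_i)):
  s1: p = 53/122 = 0.4344, -p*log2(p) = 0.5225
  s2: p = 46/122 = 0.3770, -p*log2(p) = 0.5306
  s3: p = 19/122 = 0.1557, -p*log2(p) = 0.4178
  s4: p = 1/122 = 0.0082, -p*log2(p) = 0.0568
  s5: p = 3/122 = 0.0246, -p*log2(p) = 0.1315
H = sum of terms = 1.6592
Rounded to 2 decimals: 1.66

1.66


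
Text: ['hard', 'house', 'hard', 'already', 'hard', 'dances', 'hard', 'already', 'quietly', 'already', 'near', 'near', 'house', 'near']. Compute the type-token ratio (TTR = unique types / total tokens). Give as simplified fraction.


Tokens: 14
Unique types: ('already', 'dances', 'hard', 'house', 'near', 'quietly') = 6
TTR = 6/14
Simplify: divide both by 2 -> 3/7
TTR = 3/7

3/7
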